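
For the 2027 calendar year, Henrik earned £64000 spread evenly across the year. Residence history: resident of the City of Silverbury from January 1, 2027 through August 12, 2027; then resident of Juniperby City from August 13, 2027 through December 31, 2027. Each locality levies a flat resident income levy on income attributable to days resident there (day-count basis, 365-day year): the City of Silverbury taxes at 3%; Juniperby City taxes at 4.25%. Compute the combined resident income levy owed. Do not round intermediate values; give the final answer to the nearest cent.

£2229.04

The City of Silverbury, January 1 – August 12, 2027: 224 days → £64000 × 3% × 224/365 = £1178.3014
Juniperby City, August 13 – December 31, 2027: 141 days → £64000 × 4.25% × 141/365 = £1050.7397
Total = £2229.0411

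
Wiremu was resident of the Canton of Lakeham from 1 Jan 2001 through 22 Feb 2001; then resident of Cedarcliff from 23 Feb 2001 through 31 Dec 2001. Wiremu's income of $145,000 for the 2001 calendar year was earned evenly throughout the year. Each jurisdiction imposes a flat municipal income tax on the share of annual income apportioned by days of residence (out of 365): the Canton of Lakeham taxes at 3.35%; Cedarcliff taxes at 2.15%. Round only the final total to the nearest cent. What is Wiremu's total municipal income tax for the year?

The Canton of Lakeham, 1 Jan – 22 Feb 2001: 53 days → $145,000 × 3.35% × 53/365 = $705.3356
Cedarcliff, 23 Feb – 31 Dec 2001: 312 days → $145,000 × 2.15% × 312/365 = $2,664.8219
Total = $3,370.1575

$3,370.16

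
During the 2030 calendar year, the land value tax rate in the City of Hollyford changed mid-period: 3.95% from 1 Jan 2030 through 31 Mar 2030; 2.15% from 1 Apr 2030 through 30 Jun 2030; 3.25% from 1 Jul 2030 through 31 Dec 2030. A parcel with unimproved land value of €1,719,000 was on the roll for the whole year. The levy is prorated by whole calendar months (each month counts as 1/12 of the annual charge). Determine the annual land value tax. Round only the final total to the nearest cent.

€54,148.50

1 Jan – 31 Mar 2030: 3 months at 3.95% → €1,719,000 × 3.95% × 3/12 = €16,975.1250
1 Apr – 30 Jun 2030: 3 months at 2.15% → €1,719,000 × 2.15% × 3/12 = €9,239.6250
1 Jul – 31 Dec 2030: 6 months at 3.25% → €1,719,000 × 3.25% × 6/12 = €27,933.7500
Total = €54,148.5000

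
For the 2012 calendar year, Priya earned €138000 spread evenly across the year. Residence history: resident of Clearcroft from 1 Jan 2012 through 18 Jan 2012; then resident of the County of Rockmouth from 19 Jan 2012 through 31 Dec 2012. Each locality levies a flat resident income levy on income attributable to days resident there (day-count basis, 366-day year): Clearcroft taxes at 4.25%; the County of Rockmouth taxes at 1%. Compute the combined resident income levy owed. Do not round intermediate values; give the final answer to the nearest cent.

Clearcroft, 1 Jan – 18 Jan 2012: 18 days → €138000 × 4.25% × 18/366 = €288.4426
The County of Rockmouth, 19 Jan – 31 Dec 2012: 348 days → €138000 × 1% × 348/366 = €1312.1311
Total = €1600.5738

€1600.57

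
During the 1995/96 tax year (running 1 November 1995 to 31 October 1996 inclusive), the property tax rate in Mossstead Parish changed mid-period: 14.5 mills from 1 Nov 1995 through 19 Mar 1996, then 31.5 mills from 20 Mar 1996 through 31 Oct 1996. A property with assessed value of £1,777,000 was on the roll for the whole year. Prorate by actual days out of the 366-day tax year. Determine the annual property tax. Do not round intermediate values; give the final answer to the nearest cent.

1 Nov 1995 – 19 Mar 1996: 140 days at 14.5 mills → £1,777,000 × 1.45% × 140/366 = £9,856.0383
20 Mar – 31 Oct 1996: 226 days at 31.5 mills → £1,777,000 × 3.15% × 226/366 = £34,564.1066
Total = £44,420.1448

£44,420.14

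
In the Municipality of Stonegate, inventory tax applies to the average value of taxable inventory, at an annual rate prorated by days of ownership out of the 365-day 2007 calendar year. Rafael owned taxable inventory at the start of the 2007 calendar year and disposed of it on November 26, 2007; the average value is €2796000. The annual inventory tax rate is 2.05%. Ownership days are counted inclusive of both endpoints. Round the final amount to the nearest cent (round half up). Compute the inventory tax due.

€51821.75

Days held (January 1 – November 26, 2007): 330 out of 365
Tax = €2796000 × 2.05% × 330/365 = €51821.7534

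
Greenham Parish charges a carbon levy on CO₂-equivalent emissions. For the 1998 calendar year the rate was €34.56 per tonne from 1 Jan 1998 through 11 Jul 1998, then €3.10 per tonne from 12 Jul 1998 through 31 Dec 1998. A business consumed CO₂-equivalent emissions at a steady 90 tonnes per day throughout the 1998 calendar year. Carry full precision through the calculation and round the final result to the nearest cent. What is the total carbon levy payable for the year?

1 Jan – 11 Jul 1998: 192 days × 90 tonnes/day = 17,280 tonnes at €34.56/tonne → €597196.80
12 Jul – 31 Dec 1998: 173 days × 90 tonnes/day = 15,570 tonnes at €3.10/tonne → €48267.00

€645463.80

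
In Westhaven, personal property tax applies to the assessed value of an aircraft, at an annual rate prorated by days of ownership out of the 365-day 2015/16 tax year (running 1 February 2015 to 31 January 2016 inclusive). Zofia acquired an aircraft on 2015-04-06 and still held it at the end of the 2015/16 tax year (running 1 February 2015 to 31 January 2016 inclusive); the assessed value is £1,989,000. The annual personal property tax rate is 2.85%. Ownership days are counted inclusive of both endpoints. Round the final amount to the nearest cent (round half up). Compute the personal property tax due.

Days held (2015-04-06 to 2016-01-31): 301 out of 365
Tax = £1,989,000 × 2.85% × 301/365 = £46,746.9493

£46,746.95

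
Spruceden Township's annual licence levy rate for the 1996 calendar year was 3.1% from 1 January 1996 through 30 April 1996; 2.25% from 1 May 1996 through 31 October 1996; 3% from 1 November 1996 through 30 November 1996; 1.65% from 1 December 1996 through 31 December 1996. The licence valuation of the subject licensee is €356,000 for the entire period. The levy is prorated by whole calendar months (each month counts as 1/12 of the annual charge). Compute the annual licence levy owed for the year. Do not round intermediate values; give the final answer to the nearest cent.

€9,063.17

1 January – 30 April 1996: 4 months at 3.1% → €356,000 × 3.1% × 4/12 = €3,678.6667
1 May – 31 October 1996: 6 months at 2.25% → €356,000 × 2.25% × 6/12 = €4,005.0000
1 November – 30 November 1996: 1 month at 3% → €356,000 × 3% × 1/12 = €890.0000
1 December – 31 December 1996: 1 month at 1.65% → €356,000 × 1.65% × 1/12 = €489.5000
Total = €9,063.1667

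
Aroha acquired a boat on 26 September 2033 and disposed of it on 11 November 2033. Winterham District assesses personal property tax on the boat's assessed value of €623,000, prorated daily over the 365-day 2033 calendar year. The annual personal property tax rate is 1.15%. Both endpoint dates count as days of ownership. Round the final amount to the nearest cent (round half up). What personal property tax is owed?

Days held (26 September – 11 November 2033): 47 out of 365
Tax = €623,000 × 1.15% × 47/365 = €922.5521

€922.55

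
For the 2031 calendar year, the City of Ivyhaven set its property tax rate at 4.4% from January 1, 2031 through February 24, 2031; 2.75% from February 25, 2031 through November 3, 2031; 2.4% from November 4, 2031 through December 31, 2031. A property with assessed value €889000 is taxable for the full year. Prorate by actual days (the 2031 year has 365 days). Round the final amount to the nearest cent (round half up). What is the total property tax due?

January 1 – February 24, 2031: 55 days at 4.4% → €889000 × 4.4% × 55/365 = €5894.1918
February 25 – November 3, 2031: 252 days at 2.75% → €889000 × 2.75% × 252/365 = €16878.8219
November 4 – December 31, 2031: 58 days at 2.4% → €889000 × 2.4% × 58/365 = €3390.3781
Total = €26163.3918

€26163.39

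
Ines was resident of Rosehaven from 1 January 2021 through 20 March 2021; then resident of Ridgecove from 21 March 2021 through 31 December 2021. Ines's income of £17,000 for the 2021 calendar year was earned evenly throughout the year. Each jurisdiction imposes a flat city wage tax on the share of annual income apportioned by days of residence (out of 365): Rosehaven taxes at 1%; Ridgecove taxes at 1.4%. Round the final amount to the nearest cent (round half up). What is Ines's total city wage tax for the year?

Rosehaven, 1 January – 20 March 2021: 79 days → £17,000 × 1% × 79/365 = £36.7945
Ridgecove, 21 March – 31 December 2021: 286 days → £17,000 × 1.4% × 286/365 = £186.4877
Total = £223.2822

£223.28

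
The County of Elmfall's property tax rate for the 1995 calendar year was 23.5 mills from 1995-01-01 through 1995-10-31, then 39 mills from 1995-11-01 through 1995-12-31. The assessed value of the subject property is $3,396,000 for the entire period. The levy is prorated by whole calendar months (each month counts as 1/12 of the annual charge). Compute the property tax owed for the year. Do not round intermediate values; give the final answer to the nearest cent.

1995-01-01 to 1995-10-31: 10 months at 23.5 mills → $3,396,000 × 2.35% × 10/12 = $66,505.0000
1995-11-01 to 1995-12-31: 2 months at 39 mills → $3,396,000 × 3.9% × 2/12 = $22,074.0000
Total = $88,579.0000

$88,579.00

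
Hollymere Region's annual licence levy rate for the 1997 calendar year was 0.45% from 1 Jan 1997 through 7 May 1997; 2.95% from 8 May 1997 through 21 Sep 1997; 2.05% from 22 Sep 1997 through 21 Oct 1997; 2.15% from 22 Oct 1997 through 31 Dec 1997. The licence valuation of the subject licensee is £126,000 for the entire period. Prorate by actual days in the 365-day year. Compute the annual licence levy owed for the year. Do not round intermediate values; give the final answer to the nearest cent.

£2,331.69

1 Jan – 7 May 1997: 127 days at 0.45% → £126,000 × 0.45% × 127/365 = £197.2849
8 May – 21 Sep 1997: 137 days at 2.95% → £126,000 × 2.95% × 137/365 = £1,395.1479
22 Sep – 21 Oct 1997: 30 days at 2.05% → £126,000 × 2.05% × 30/365 = £212.3014
22 Oct – 31 Dec 1997: 71 days at 2.15% → £126,000 × 2.15% × 71/365 = £526.9562
Total = £2,331.6904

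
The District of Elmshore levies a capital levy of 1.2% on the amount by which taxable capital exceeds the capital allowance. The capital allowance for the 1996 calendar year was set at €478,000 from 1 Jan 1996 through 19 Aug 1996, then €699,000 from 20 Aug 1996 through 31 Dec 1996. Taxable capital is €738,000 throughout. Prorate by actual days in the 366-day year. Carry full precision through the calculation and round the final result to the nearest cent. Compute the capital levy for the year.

€2,149.05

1 Jan – 19 Aug 1996: 232 days, exemption €478,000 → (€738,000 − €478,000) × 1.2% × 232/366 = €1,977.7049
20 Aug – 31 Dec 1996: 134 days, exemption €699,000 → (€738,000 − €699,000) × 1.2% × 134/366 = €171.3443
Total = €2,149.0492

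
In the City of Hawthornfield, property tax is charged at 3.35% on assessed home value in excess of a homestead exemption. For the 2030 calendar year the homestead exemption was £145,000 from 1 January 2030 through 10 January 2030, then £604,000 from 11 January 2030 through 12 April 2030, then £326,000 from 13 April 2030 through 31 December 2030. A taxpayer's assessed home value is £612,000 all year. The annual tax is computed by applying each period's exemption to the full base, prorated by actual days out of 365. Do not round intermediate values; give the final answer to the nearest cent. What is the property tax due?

1 January – 10 January 2030: 10 days, exemption £145,000 → (£612,000 − £145,000) × 3.35% × 10/365 = £428.6164
11 January – 12 April 2030: 92 days, exemption £604,000 → (£612,000 − £604,000) × 3.35% × 92/365 = £67.5507
13 April – 31 December 2030: 263 days, exemption £326,000 → (£612,000 − £326,000) × 3.35% × 263/365 = £6,903.5699
Total = £7,399.7370

£7,399.74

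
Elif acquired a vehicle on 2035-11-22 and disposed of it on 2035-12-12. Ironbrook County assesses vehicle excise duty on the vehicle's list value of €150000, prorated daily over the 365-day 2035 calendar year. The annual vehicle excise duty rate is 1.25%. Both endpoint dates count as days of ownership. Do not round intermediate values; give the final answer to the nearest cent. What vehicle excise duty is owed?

€107.88

Days held (2035-11-22 to 2035-12-12): 21 out of 365
Tax = €150000 × 1.25% × 21/365 = €107.8767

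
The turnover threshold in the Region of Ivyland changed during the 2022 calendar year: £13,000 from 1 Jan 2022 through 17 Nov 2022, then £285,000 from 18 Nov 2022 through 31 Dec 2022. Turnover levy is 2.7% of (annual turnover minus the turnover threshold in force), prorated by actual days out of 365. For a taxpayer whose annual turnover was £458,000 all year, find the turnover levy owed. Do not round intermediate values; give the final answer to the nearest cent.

1 Jan – 17 Nov 2022: 321 days, exemption £13,000 → (£458,000 − £13,000) × 2.7% × 321/365 = £10,566.6164
18 Nov – 31 Dec 2022: 44 days, exemption £285,000 → (£458,000 − £285,000) × 2.7% × 44/365 = £563.0795
Total = £11,129.6959

£11,129.70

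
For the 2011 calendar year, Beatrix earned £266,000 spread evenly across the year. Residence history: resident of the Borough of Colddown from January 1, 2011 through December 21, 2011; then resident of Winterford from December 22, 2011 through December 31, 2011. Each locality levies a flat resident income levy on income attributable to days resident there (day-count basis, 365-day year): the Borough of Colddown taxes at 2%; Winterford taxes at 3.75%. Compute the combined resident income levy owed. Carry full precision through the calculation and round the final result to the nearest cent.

The Borough of Colddown, January 1 – December 21, 2011: 355 days → £266,000 × 2% × 355/365 = £5,174.2466
Winterford, December 22 – December 31, 2011: 10 days → £266,000 × 3.75% × 10/365 = £273.2877
Total = £5,447.5342

£5,447.53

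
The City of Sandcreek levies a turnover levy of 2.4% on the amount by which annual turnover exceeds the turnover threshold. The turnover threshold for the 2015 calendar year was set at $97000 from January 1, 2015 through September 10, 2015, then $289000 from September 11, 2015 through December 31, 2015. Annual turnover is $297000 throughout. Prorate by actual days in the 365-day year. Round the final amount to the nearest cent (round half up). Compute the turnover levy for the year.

$3386.04

January 1 – September 10, 2015: 253 days, exemption $97000 → ($297000 − $97000) × 2.4% × 253/365 = $3327.1233
September 11 – December 31, 2015: 112 days, exemption $289000 → ($297000 − $289000) × 2.4% × 112/365 = $58.9151
Total = $3386.0384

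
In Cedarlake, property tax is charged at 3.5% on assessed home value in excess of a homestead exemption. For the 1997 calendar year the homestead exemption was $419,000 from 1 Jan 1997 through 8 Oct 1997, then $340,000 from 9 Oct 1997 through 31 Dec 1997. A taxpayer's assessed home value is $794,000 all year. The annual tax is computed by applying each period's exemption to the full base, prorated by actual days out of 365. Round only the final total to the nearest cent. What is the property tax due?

$13,761.33

1 Jan – 8 Oct 1997: 281 days, exemption $419,000 → ($794,000 − $419,000) × 3.5% × 281/365 = $10,104.4521
9 Oct – 31 Dec 1997: 84 days, exemption $340,000 → ($794,000 − $340,000) × 3.5% × 84/365 = $3,656.8767
Total = $13,761.3288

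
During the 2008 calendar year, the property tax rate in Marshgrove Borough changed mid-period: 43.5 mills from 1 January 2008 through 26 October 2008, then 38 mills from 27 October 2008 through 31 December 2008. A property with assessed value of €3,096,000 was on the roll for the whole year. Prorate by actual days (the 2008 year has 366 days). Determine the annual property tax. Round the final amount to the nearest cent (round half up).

1 January – 26 October 2008: 300 days at 43.5 mills → €3,096,000 × 4.35% × 300/366 = €110,390.1639
27 October – 31 December 2008: 66 days at 38 mills → €3,096,000 × 3.8% × 66/366 = €21,215.2131
Total = €131,605.3770

€131,605.38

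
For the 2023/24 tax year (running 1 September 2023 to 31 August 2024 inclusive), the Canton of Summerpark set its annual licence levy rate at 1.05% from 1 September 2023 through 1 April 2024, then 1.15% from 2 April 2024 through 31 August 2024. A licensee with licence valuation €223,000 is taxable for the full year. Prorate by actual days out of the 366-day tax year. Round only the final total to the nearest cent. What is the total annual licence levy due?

€2,434.11

1 September 2023 – 1 April 2024: 214 days at 1.05% → €223,000 × 1.05% × 214/366 = €1,369.0738
2 April – 31 August 2024: 152 days at 1.15% → €223,000 × 1.15% × 152/366 = €1,065.0383
Total = €2,434.1120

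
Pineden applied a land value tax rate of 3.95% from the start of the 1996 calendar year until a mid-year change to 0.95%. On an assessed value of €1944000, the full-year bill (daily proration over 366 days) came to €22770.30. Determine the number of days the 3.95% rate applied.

27 days

Let d = days at the first rate; then 366 − d days at the second rate.
€1944000 × [3.95%·d + 0.95%·(366−d)] / 366 = €22770.30
Solving gives d = 27, so the new rate took effect on January 28, 1996.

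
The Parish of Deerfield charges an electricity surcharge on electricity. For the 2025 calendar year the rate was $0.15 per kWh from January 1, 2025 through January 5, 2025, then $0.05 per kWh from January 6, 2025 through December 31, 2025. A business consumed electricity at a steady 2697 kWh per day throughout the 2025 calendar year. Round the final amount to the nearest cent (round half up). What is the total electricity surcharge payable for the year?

$50,568.75

January 1 – January 5, 2025: 5 days × 2697 kWh/day = 13,485 kWh at $0.15/kWh → $2,022.75
January 6 – December 31, 2025: 360 days × 2697 kWh/day = 970,920 kWh at $0.05/kWh → $48,546.00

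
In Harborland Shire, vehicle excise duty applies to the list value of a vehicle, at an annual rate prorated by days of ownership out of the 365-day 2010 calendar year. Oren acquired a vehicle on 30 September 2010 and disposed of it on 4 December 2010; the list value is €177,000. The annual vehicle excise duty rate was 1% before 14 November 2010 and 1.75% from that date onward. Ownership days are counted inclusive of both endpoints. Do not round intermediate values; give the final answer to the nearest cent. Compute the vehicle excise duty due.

30 September – 13 November 2010: 45 days at 1% → €177,000 × 1% × 45/365 = €218.2192
14 November – 4 December 2010: 21 days at 1.75% → €177,000 × 1.75% × 21/365 = €178.2123
Total = €396.4315

€396.43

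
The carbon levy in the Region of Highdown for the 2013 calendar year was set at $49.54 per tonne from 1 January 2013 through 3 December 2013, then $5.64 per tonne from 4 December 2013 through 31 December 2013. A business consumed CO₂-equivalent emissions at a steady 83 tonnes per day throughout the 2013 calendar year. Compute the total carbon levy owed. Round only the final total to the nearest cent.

1 January – 3 December 2013: 337 days × 83 tonnes/day = 27,971 tonnes at $49.54/tonne → $1,385,683.34
4 December – 31 December 2013: 28 days × 83 tonnes/day = 2,324 tonnes at $5.64/tonne → $13,107.36

$1,398,790.70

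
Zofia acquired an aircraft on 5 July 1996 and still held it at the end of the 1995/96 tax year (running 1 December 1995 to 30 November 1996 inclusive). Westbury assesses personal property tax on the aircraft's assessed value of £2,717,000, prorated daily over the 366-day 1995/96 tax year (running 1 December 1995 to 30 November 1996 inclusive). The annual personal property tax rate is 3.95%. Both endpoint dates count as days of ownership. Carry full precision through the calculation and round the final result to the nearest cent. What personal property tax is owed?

£43,690.99

Days held (5 July – 30 November 1996): 149 out of 366
Tax = £2,717,000 × 3.95% × 149/366 = £43,690.9932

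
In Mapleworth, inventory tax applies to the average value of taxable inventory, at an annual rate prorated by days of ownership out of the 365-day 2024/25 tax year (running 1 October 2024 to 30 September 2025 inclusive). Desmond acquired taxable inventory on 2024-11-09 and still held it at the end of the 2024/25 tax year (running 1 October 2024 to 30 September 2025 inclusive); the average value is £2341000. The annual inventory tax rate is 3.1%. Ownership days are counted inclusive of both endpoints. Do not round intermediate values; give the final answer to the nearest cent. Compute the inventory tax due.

Days held (2024-11-09 to 2025-09-30): 326 out of 365
Tax = £2341000 × 3.1% × 326/365 = £64816.8384

£64816.84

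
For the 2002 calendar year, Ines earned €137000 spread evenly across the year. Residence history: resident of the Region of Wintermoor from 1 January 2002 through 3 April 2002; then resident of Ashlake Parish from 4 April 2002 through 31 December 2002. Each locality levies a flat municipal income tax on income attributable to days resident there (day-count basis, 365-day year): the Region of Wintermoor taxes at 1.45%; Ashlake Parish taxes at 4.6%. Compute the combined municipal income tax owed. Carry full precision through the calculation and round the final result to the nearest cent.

The Region of Wintermoor, 1 January – 3 April 2002: 93 days → €137000 × 1.45% × 93/365 = €506.1493
Ashlake Parish, 4 April – 31 December 2002: 272 days → €137000 × 4.6% × 272/365 = €4696.2849
Total = €5202.4342

€5202.43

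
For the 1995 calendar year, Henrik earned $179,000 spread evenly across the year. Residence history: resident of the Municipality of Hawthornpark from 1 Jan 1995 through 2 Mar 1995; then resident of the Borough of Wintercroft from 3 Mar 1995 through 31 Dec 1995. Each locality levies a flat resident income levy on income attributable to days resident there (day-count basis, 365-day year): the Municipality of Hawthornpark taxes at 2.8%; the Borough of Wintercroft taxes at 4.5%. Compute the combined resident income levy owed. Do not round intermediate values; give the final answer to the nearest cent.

The Municipality of Hawthornpark, 1 Jan – 2 Mar 1995: 61 days → $179,000 × 2.8% × 61/365 = $837.6219
The Borough of Wintercroft, 3 Mar – 31 Dec 1995: 304 days → $179,000 × 4.5% × 304/365 = $6,708.8219
Total = $7,546.4438

$7,546.44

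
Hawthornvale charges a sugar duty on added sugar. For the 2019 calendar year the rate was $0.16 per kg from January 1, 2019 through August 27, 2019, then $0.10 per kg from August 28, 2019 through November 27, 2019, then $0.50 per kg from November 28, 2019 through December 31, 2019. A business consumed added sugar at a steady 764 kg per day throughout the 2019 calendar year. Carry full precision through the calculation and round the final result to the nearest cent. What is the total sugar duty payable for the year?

$49,232.16

January 1 – August 27, 2019: 239 days × 764 kg/day = 182,596 kg at $0.16/kg → $29,215.36
August 28 – November 27, 2019: 92 days × 764 kg/day = 70,288 kg at $0.10/kg → $7,028.80
November 28 – December 31, 2019: 34 days × 764 kg/day = 25,976 kg at $0.50/kg → $12,988.00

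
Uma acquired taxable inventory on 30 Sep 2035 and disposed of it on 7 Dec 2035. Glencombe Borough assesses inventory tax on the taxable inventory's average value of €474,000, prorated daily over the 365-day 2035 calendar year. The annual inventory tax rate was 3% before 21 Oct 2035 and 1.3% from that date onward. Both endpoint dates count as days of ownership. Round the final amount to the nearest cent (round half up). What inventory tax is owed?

30 Sep – 20 Oct 2035: 21 days at 3% → €474,000 × 3% × 21/365 = €818.1370
21 Oct – 7 Dec 2035: 48 days at 1.3% → €474,000 × 1.3% × 48/365 = €810.3452
Total = €1,628.4822

€1,628.48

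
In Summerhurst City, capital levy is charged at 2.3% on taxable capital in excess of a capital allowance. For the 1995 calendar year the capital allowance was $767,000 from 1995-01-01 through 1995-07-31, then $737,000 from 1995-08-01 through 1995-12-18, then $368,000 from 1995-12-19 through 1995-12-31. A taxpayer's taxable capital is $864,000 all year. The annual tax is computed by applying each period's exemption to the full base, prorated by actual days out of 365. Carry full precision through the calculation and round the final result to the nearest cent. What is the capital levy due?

1995-01-01 to 1995-07-31: 212 days, exemption $767,000 → ($864,000 − $767,000) × 2.3% × 212/365 = $1,295.8137
1995-08-01 to 1995-12-18: 140 days, exemption $737,000 → ($864,000 − $737,000) × 2.3% × 140/365 = $1,120.3836
1995-12-19 to 1995-12-31: 13 days, exemption $368,000 → ($864,000 − $368,000) × 2.3% × 13/365 = $406.3123
Total = $2,822.5096

$2,822.51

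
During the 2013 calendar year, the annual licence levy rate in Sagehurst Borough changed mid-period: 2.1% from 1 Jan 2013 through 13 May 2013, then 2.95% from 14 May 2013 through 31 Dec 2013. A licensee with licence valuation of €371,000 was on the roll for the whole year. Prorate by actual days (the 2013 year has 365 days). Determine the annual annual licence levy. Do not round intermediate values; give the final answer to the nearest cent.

€9,795.42

1 Jan – 13 May 2013: 133 days at 2.1% → €371,000 × 2.1% × 133/365 = €2,838.9123
14 May – 31 Dec 2013: 232 days at 2.95% → €371,000 × 2.95% × 232/365 = €6,956.5041
Total = €9,795.4164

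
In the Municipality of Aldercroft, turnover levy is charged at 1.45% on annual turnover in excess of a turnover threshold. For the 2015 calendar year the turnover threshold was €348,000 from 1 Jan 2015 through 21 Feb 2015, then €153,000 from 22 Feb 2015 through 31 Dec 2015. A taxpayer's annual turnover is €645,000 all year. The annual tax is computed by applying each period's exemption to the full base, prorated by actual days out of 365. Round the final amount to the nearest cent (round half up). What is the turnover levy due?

€6,731.18

1 Jan – 21 Feb 2015: 52 days, exemption €348,000 → (€645,000 − €348,000) × 1.45% × 52/365 = €613.5288
22 Feb – 31 Dec 2015: 313 days, exemption €153,000 → (€645,000 − €153,000) × 1.45% × 313/365 = €6,117.6493
Total = €6,731.1781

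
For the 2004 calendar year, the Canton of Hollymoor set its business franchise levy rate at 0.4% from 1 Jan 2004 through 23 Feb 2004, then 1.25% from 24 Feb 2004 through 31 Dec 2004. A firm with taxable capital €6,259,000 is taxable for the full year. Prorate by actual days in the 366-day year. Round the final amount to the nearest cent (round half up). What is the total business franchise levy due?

€70,388.10

1 Jan – 23 Feb 2004: 54 days at 0.4% → €6,259,000 × 0.4% × 54/366 = €3,693.8361
24 Feb – 31 Dec 2004: 312 days at 1.25% → €6,259,000 × 1.25% × 312/366 = €66,694.2623
Total = €70,388.0984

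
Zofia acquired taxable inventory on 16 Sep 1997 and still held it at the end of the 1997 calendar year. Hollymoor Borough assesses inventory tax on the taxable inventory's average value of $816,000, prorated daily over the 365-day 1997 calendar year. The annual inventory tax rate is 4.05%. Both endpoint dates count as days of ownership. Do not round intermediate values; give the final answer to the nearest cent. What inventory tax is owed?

Days held (16 Sep – 31 Dec 1997): 107 out of 365
Tax = $816,000 × 4.05% × 107/365 = $9,688.0438

$9,688.04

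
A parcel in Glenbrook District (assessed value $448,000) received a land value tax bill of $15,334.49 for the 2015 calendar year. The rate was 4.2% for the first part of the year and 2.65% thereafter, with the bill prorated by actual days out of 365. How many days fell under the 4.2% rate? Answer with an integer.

Let d = days at the first rate; then 365 − d days at the second rate.
$448,000 × [4.2%·d + 2.65%·(365−d)] / 365 = $15,334.49
Solving gives d = 182, so the new rate took effect on 2 Jul 2015.

182 days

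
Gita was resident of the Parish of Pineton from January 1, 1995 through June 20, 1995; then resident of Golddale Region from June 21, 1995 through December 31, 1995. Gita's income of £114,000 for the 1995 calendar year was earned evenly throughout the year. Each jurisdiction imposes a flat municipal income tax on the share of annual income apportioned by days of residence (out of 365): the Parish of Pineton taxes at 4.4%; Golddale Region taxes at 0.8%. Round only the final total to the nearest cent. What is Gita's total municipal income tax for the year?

£2,834.70

The Parish of Pineton, January 1 – June 20, 1995: 171 days → £114,000 × 4.4% × 171/365 = £2,349.9616
Golddale Region, June 21 – December 31, 1995: 194 days → £114,000 × 0.8% × 194/365 = £484.7342
Total = £2,834.6959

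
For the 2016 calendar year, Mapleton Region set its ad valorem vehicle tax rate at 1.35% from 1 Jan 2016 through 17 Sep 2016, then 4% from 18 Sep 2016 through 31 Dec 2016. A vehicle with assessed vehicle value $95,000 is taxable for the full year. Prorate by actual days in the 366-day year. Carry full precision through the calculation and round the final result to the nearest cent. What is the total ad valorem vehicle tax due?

1 Jan – 17 Sep 2016: 261 days at 1.35% → $95,000 × 1.35% × 261/366 = $914.5697
18 Sep – 31 Dec 2016: 105 days at 4% → $95,000 × 4% × 105/366 = $1,090.1639
Total = $2,004.7336

$2,004.73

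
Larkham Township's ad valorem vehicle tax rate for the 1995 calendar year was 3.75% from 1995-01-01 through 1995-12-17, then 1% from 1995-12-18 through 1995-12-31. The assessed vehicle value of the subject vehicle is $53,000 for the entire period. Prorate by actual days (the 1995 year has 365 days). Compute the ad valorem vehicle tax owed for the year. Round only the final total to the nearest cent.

1995-01-01 to 1995-12-17: 351 days at 3.75% → $53,000 × 3.75% × 351/365 = $1,911.2671
1995-12-18 to 1995-12-31: 14 days at 1% → $53,000 × 1% × 14/365 = $20.3288
Total = $1,931.5959

$1,931.60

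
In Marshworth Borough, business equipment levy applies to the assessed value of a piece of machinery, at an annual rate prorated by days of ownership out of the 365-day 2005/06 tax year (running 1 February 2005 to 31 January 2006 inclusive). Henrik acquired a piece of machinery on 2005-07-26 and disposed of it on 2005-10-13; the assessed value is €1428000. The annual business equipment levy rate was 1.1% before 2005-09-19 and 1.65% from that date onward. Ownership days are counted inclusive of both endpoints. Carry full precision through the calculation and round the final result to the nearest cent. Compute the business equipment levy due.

€3980.79

2005-07-26 to 2005-09-18: 55 days at 1.1% → €1428000 × 1.1% × 55/365 = €2366.9589
2005-09-19 to 2005-10-13: 25 days at 1.65% → €1428000 × 1.65% × 25/365 = €1613.8356
Total = €3980.7945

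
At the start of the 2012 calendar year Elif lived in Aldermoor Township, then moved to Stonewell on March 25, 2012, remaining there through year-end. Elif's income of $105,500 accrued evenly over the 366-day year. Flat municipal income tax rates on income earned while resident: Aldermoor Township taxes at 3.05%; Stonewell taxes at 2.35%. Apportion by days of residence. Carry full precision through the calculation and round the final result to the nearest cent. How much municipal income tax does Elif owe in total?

Aldermoor Township, January 1 – March 24, 2012: 84 days → $105,500 × 3.05% × 84/366 = $738.5000
Stonewell, March 25 – December 31, 2012: 282 days → $105,500 × 2.35% × 282/366 = $1,910.2418
Total = $2,648.7418

$2,648.74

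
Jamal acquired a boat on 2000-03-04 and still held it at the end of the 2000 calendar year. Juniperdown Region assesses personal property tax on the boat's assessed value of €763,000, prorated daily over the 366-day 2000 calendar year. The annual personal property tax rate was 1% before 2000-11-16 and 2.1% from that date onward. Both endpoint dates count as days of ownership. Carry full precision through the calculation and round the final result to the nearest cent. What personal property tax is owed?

€7,371.50

2000-03-04 to 2000-11-15: 257 days at 1% → €763,000 × 1% × 257/366 = €5,357.6776
2000-11-16 to 2000-12-31: 46 days at 2.1% → €763,000 × 2.1% × 46/366 = €2,013.8197
Total = €7,371.4973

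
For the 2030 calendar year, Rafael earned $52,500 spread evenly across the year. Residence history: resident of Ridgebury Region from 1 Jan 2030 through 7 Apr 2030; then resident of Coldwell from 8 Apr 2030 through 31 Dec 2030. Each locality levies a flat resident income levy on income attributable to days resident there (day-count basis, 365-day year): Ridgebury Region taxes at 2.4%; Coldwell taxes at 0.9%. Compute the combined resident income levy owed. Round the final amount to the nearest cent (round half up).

Ridgebury Region, 1 Jan – 7 Apr 2030: 97 days → $52,500 × 2.4% × 97/365 = $334.8493
Coldwell, 8 Apr – 31 Dec 2030: 268 days → $52,500 × 0.9% × 268/365 = $346.9315
Total = $681.7808

$681.78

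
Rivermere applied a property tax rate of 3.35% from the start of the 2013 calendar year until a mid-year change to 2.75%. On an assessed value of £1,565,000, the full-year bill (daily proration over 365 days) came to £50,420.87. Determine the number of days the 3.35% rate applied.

287 days

Let d = days at the first rate; then 365 − d days at the second rate.
£1,565,000 × [3.35%·d + 2.75%·(365−d)] / 365 = £50,420.87
Solving gives d = 287, so the new rate took effect on 15 Oct 2013.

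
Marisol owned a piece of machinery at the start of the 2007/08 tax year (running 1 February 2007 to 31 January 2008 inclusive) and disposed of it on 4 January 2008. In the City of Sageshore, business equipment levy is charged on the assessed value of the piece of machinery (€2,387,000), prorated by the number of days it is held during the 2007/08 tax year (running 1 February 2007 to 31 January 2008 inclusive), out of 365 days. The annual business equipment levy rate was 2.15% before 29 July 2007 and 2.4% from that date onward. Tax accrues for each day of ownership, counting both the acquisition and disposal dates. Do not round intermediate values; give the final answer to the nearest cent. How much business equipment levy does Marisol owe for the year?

€50,140.08

1 February – 28 July 2007: 178 days at 2.15% → €2,387,000 × 2.15% × 178/365 = €25,027.5315
29 July 2007 – 4 January 2008: 160 days at 2.4% → €2,387,000 × 2.4% × 160/365 = €25,112.5479
Total = €50,140.0795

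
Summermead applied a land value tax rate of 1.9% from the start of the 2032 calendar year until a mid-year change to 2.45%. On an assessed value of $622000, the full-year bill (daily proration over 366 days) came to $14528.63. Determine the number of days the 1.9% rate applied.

Let d = days at the first rate; then 366 − d days at the second rate.
$622000 × [1.9%·d + 2.45%·(366−d)] / 366 = $14528.63
Solving gives d = 76, so the new rate took effect on 17 March 2032.

76 days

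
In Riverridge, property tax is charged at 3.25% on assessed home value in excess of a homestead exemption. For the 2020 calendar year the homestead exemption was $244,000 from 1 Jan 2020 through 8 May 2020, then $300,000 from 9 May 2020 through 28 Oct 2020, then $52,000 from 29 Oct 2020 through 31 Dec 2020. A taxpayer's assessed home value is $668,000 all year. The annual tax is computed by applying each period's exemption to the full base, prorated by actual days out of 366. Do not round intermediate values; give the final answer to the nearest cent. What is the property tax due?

$14,010.87

1 Jan – 8 May 2020: 129 days, exemption $244,000 → ($668,000 − $244,000) × 3.25% × 129/366 = $4,856.8852
9 May – 28 Oct 2020: 173 days, exemption $300,000 → ($668,000 − $300,000) × 3.25% × 173/366 = $5,653.2240
29 Oct – 31 Dec 2020: 64 days, exemption $52,000 → ($668,000 − $52,000) × 3.25% × 64/366 = $3,500.7650
Total = $14,010.8743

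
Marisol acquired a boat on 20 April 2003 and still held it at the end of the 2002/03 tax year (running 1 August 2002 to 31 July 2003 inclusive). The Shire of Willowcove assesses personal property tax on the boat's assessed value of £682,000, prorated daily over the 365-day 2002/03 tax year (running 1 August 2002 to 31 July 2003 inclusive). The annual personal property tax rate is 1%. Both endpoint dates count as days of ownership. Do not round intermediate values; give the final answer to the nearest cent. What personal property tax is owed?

£1,924.55

Days held (20 April – 31 July 2003): 103 out of 365
Tax = £682,000 × 1% × 103/365 = £1,924.5479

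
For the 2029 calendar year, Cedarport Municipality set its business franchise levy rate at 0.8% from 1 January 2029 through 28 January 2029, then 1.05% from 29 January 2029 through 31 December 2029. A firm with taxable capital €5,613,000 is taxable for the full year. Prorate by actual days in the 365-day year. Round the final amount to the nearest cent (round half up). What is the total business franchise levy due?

1 January – 28 January 2029: 28 days at 0.8% → €5,613,000 × 0.8% × 28/365 = €3,444.6904
29 January – 31 December 2029: 337 days at 1.05% → €5,613,000 × 1.05% × 337/365 = €54,415.3438
Total = €57,860.0342

€57,860.03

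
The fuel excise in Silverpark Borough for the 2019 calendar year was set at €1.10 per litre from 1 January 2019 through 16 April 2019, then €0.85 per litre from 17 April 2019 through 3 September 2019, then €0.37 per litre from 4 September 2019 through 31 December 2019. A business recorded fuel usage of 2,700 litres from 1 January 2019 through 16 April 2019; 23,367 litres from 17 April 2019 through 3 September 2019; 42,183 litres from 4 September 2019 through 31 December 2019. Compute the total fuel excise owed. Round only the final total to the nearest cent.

€38,439.66

1 January – 16 April 2019: 2,700 litres at €1.10/litre → €2,970.00
17 April – 3 September 2019: 23,367 litres at €0.85/litre → €19,861.95
4 September – 31 December 2019: 42,183 litres at €0.37/litre → €15,607.71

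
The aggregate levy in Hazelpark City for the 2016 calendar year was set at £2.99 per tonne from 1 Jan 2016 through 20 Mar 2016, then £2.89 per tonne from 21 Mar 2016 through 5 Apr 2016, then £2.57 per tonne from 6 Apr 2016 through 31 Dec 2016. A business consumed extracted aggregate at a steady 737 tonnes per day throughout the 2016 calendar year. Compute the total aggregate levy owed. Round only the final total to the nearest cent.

1 Jan – 20 Mar 2016: 80 days × 737 tonnes/day = 58,960 tonnes at £2.99/tonne → £176,290.40
21 Mar – 5 Apr 2016: 16 days × 737 tonnes/day = 11,792 tonnes at £2.89/tonne → £34,078.88
6 Apr – 31 Dec 2016: 270 days × 737 tonnes/day = 198,990 tonnes at £2.57/tonne → £511,404.30

£721,773.58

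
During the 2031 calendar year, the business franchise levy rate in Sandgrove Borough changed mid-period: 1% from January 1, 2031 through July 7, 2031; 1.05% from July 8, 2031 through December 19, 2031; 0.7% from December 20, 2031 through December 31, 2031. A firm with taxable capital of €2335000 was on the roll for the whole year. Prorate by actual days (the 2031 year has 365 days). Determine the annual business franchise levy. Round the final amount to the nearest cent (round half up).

January 1 – July 7, 2031: 188 days at 1% → €2335000 × 1% × 188/365 = €12026.8493
July 8 – December 19, 2031: 165 days at 1.05% → €2335000 × 1.05% × 165/365 = €11083.2534
December 20 – December 31, 2031: 12 days at 0.7% → €2335000 × 0.7% × 12/365 = €537.3699
Total = €23647.4726

€23647.47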